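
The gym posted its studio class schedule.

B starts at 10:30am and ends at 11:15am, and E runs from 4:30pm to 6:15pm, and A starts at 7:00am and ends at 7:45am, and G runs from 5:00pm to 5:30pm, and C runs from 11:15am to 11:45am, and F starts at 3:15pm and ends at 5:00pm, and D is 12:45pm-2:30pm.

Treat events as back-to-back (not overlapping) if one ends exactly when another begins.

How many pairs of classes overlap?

Sorted by start: A, B, C, D, F, E, G.
B starts after A ends — done with A.
C starts exactly when B ends (back-to-back, no overlap) — done with B.
D starts after C ends — done with C.
F starts after D ends — done with D.
E starts before F ends → F and E overlap.
G starts exactly when F ends (back-to-back, no overlap).
G starts before E ends → E and G overlap.
Overlapping pairs: E & F, E & G — 2 in total.

2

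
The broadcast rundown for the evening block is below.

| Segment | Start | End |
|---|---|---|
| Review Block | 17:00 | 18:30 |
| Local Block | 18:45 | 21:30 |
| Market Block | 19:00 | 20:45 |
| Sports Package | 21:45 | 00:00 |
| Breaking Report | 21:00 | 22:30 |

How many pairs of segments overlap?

3

Sorted by start: Review Block, Local Block, Market Block, Breaking Report, Sports Package.
Local Block starts after Review Block ends; Review Block is clear from here.
Market Block starts before Local Block ends → Local Block and Market Block overlap.
Breaking Report starts before Local Block ends → Local Block and Breaking Report overlap.
Sports Package starts after Local Block ends.
Breaking Report starts after Market Block ends; Market Block is clear from here.
Sports Package starts before Breaking Report ends → Breaking Report and Sports Package overlap.
Overlapping pairs: Breaking Report & Local Block, Breaking Report & Sports Package, Local Block & Market Block — 3 in total.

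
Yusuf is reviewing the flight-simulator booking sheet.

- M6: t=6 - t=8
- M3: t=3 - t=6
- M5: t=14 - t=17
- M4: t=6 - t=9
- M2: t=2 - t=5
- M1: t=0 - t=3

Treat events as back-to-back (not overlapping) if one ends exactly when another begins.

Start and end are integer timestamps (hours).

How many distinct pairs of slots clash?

3

Check each pair: they overlap iff neither finishes before the other starts.
Sorted by start: M1, M2, M3, M4, M6, M5.
M2 starts before M1 ends → M1 and M2 overlap.
M3 starts exactly when M1 ends (back-to-back, no overlap), so nothing later overlaps M1 either.
M3 starts before M2 ends → M2 and M3 overlap.
M4 starts after M2 ends, so nothing later overlaps M2 either.
M4 starts exactly when M3 ends (back-to-back, no overlap), so nothing later overlaps M3 either.
M6 starts before M4 ends → M4 and M6 overlap.
M5 starts after M4 ends.
M5 starts after M6 ends.
Overlapping pairs: M1 & M2, M2 & M3, M4 & M6 — 3 in total.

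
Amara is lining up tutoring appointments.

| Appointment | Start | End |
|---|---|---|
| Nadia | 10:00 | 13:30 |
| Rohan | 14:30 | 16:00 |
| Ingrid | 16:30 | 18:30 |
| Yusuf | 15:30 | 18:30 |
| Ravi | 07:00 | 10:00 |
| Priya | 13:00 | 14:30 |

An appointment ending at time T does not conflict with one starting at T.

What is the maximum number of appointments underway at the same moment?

Walk through starts and ends in time order (an end at T is processed before a start at T):
07:00 start Ravi → 1
10:00 end Ravi → 0
10:00 start Nadia → 1
13:00 start Priya → 2
13:30 end Nadia → 1
14:30 end Priya → 0
14:30 start Rohan → 1
15:30 start Yusuf → 2
16:00 end Rohan → 1
16:30 start Ingrid → 2
18:30 end Ingrid → 1
18:30 end Yusuf → 0
Peak is 2, at 13:00 (Nadia, Priya).

2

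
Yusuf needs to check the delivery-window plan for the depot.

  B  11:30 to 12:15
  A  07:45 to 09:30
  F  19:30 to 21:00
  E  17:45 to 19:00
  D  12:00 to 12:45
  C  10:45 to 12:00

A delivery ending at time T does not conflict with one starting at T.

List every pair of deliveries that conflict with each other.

B & C, B & D

Sorted by start: A, C, B, D, E, F.
C starts after A ends — done with A.
B starts before C ends → C and B overlap.
D starts exactly when C ends (back-to-back, no overlap) — done with C.
D starts before B ends → B and D overlap.
E starts after B ends — done with B.
E starts after D ends — done with D.
F starts after E ends.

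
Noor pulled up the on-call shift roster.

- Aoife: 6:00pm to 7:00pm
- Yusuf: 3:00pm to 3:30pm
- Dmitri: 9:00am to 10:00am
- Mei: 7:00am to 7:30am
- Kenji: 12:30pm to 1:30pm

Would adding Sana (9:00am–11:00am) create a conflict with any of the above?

Mei: ends 7:30am at or before Sana starts 9:00am → clear.
Dmitri: starts 9:00am before Sana ends 11:00am, and ends 10:00am after Sana starts 9:00am → overlap.
Kenji: starts 12:30pm at or after Sana ends 11:00am → clear.
Yusuf: starts 3:00pm at or after Sana ends 11:00am → clear.
Aoife: starts 6:00pm at or after Sana ends 11:00am → clear.
Sana overlaps Dmitri.

Yes — it overlaps Dmitri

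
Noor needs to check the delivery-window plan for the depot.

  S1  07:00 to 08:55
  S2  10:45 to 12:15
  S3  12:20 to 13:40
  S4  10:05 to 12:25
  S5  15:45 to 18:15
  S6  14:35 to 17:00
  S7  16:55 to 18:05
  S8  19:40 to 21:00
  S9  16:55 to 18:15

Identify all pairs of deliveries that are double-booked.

S2 & S4, S3 & S4, S5 & S6, S5 & S7, S5 & S9, S6 & S7, S6 & S9, S7 & S9

Sorted by start: S1, S4, S2, S3, S6, S5, S7, S9, S8.
S4 starts after S1 ends, so S1 has no further overlaps.
S2 starts before S4 ends → S4 and S2 overlap.
S3 starts before S4 ends → S4 and S3 overlap.
S6 starts after S4 ends, so S4 has no further overlaps.
S3 starts after S2 ends, so S2 has no further overlaps.
S6 starts after S3 ends, so S3 has no further overlaps.
S5 starts before S6 ends → S6 and S5 overlap.
S7 starts before S6 ends → S6 and S7 overlap.
S9 starts before S6 ends → S6 and S9 overlap.
S8 starts after S6 ends.
S7 starts before S5 ends → S5 and S7 overlap.
S9 starts before S5 ends → S5 and S9 overlap.
S8 starts after S5 ends.
S9 starts before S7 ends → S7 and S9 overlap.
S8 starts after S7 ends.
S8 starts after S9 ends.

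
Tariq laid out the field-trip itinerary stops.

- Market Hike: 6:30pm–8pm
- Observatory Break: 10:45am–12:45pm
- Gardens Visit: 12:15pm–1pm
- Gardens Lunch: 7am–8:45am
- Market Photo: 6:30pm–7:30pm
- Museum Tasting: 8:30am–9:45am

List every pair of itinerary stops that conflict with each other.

Sorted by start: Gardens Lunch, Museum Tasting, Observatory Break, Gardens Visit, Market Hike, Market Photo.
Museum Tasting starts before Gardens Lunch ends → Gardens Lunch and Museum Tasting overlap.
Observatory Break starts after Gardens Lunch ends, so Gardens Lunch has no further overlaps.
Observatory Break starts after Museum Tasting ends, so Museum Tasting has no further overlaps.
Gardens Visit starts before Observatory Break ends → Observatory Break and Gardens Visit overlap.
Market Hike starts after Observatory Break ends, so Observatory Break has no further overlaps.
Market Hike starts after Gardens Visit ends, so Gardens Visit has no further overlaps.
Market Photo starts before Market Hike ends → Market Hike and Market Photo overlap.

Gardens Lunch & Museum Tasting, Gardens Visit & Observatory Break, Market Hike & Market Photo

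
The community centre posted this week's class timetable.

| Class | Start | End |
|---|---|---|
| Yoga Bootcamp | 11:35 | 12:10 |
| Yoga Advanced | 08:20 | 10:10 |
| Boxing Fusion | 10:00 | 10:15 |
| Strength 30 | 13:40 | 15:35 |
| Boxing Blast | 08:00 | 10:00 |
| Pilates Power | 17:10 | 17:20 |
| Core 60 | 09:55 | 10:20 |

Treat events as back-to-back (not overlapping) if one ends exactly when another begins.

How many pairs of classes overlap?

Check each pair: they overlap iff neither finishes before the other starts.
Sorted by start: Boxing Blast, Yoga Advanced, Core 60, Boxing Fusion, Yoga Bootcamp, Strength 30, Pilates Power.
Yoga Advanced starts before Boxing Blast ends → Boxing Blast and Yoga Advanced overlap.
Core 60 starts before Boxing Blast ends → Boxing Blast and Core 60 overlap.
Boxing Fusion starts exactly when Boxing Blast ends (back-to-back, no overlap) — done with Boxing Blast.
Core 60 starts before Yoga Advanced ends → Yoga Advanced and Core 60 overlap.
Boxing Fusion starts before Yoga Advanced ends → Yoga Advanced and Boxing Fusion overlap.
Yoga Bootcamp starts after Yoga Advanced ends — done with Yoga Advanced.
Boxing Fusion starts before Core 60 ends → Core 60 and Boxing Fusion overlap.
Yoga Bootcamp starts after Core 60 ends — done with Core 60.
Yoga Bootcamp starts after Boxing Fusion ends — done with Boxing Fusion.
Strength 30 starts after Yoga Bootcamp ends — done with Yoga Bootcamp.
Pilates Power starts after Strength 30 ends.
Overlapping pairs: Boxing Blast & Core 60, Boxing Blast & Yoga Advanced, Boxing Fusion & Core 60, Boxing Fusion & Yoga Advanced, Core 60 & Yoga Advanced — 5 in total.

5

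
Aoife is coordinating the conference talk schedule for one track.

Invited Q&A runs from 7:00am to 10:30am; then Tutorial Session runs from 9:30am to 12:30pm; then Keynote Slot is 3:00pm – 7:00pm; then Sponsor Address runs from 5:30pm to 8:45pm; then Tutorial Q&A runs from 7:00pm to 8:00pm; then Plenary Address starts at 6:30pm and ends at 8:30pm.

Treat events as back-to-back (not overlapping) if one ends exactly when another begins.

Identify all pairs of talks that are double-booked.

Sorted by start: Invited Q&A, Tutorial Session, Keynote Slot, Sponsor Address, Plenary Address, Tutorial Q&A.
Tutorial Session starts before Invited Q&A ends → Invited Q&A and Tutorial Session overlap.
Keynote Slot starts after Invited Q&A ends; Invited Q&A is clear from here.
Keynote Slot starts after Tutorial Session ends; Tutorial Session is clear from here.
Sponsor Address starts before Keynote Slot ends → Keynote Slot and Sponsor Address overlap.
Plenary Address starts before Keynote Slot ends → Keynote Slot and Plenary Address overlap.
Tutorial Q&A starts exactly when Keynote Slot ends (back-to-back, no overlap).
Plenary Address starts before Sponsor Address ends → Sponsor Address and Plenary Address overlap.
Tutorial Q&A starts before Sponsor Address ends → Sponsor Address and Tutorial Q&A overlap.
Tutorial Q&A starts before Plenary Address ends → Plenary Address and Tutorial Q&A overlap.

Invited Q&A & Tutorial Session, Keynote Slot & Plenary Address, Keynote Slot & Sponsor Address, Plenary Address & Sponsor Address, Plenary Address & Tutorial Q&A, Sponsor Address & Tutorial Q&A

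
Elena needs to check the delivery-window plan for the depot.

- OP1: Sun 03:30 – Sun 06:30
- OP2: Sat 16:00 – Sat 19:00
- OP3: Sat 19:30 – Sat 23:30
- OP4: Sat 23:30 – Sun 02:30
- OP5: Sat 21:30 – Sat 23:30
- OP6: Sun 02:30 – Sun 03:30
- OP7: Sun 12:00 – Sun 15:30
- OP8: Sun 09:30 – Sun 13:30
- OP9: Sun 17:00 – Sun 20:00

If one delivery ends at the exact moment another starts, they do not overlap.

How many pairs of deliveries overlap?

Check each pair: they overlap iff neither finishes before the other starts.
Sorted by start: OP2, OP3, OP5, OP4, OP6, OP1, OP8, OP7, OP9.
OP3 starts after OP2 ends — done with OP2.
OP5 starts before OP3 ends → OP3 and OP5 overlap.
OP4 starts exactly when OP3 ends (back-to-back, no overlap) — done with OP3.
OP4 starts exactly when OP5 ends (back-to-back, no overlap) — done with OP5.
OP6 starts exactly when OP4 ends (back-to-back, no overlap) — done with OP4.
OP1 starts exactly when OP6 ends (back-to-back, no overlap) — done with OP6.
OP8 starts after OP1 ends — done with OP1.
OP7 starts before OP8 ends → OP8 and OP7 overlap.
OP9 starts after OP8 ends.
OP9 starts after OP7 ends.
Overlapping pairs: OP3 & OP5, OP7 & OP8 — 2 in total.

2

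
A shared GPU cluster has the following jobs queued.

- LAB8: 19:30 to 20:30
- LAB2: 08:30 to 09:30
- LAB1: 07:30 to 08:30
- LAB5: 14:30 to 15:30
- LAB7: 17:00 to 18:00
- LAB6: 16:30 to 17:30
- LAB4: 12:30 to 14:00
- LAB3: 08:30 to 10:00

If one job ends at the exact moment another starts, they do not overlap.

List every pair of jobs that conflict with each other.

Sorted by start: LAB1, LAB2, LAB3, LAB4, LAB5, LAB6, LAB7, LAB8.
LAB2 starts exactly when LAB1 ends (back-to-back, no overlap); LAB1 is clear from here.
LAB3 starts before LAB2 ends → LAB2 and LAB3 overlap.
LAB4 starts after LAB2 ends; LAB2 is clear from here.
LAB4 starts after LAB3 ends; LAB3 is clear from here.
LAB5 starts after LAB4 ends; LAB4 is clear from here.
LAB6 starts after LAB5 ends; LAB5 is clear from here.
LAB7 starts before LAB6 ends → LAB6 and LAB7 overlap.
LAB8 starts after LAB6 ends.
LAB8 starts after LAB7 ends.

LAB2 & LAB3, LAB6 & LAB7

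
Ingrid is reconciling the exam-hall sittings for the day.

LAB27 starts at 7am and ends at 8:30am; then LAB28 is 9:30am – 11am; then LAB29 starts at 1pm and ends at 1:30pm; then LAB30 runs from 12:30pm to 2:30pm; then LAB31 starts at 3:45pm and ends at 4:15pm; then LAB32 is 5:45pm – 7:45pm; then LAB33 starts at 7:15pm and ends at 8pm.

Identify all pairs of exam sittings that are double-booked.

LAB29 & LAB30, LAB32 & LAB33

Check each pair: they overlap iff neither finishes before the other starts.
Sorted by start: LAB27, LAB28, LAB30, LAB29, LAB31, LAB32, LAB33.
LAB28 starts after LAB27 ends — done with LAB27.
LAB30 starts after LAB28 ends — done with LAB28.
LAB29 starts before LAB30 ends → LAB30 and LAB29 overlap.
LAB31 starts after LAB30 ends — done with LAB30.
LAB31 starts after LAB29 ends — done with LAB29.
LAB32 starts after LAB31 ends — done with LAB31.
LAB33 starts before LAB32 ends → LAB32 and LAB33 overlap.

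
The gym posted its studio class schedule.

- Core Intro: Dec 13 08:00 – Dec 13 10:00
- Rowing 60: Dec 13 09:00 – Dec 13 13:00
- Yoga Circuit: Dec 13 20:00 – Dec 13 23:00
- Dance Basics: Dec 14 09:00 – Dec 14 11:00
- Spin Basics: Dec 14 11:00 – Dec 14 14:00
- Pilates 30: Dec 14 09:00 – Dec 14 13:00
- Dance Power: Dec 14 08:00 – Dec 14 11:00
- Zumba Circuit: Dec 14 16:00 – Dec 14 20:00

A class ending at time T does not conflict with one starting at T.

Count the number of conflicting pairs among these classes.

Sorted by start: Core Intro, Rowing 60, Yoga Circuit, Dance Power, Dance Basics, Pilates 30, Spin Basics, Zumba Circuit.
Rowing 60 starts before Core Intro ends → Core Intro and Rowing 60 overlap.
Yoga Circuit starts after Core Intro ends; Core Intro is clear from here.
Yoga Circuit starts after Rowing 60 ends; Rowing 60 is clear from here.
Dance Power starts after Yoga Circuit ends; Yoga Circuit is clear from here.
Dance Basics starts before Dance Power ends → Dance Power and Dance Basics overlap.
Pilates 30 starts before Dance Power ends → Dance Power and Pilates 30 overlap.
Spin Basics starts exactly when Dance Power ends (back-to-back, no overlap); Dance Power is clear from here.
Pilates 30 starts before Dance Basics ends → Dance Basics and Pilates 30 overlap.
Spin Basics starts exactly when Dance Basics ends (back-to-back, no overlap); Dance Basics is clear from here.
Spin Basics starts before Pilates 30 ends → Pilates 30 and Spin Basics overlap.
Zumba Circuit starts after Pilates 30 ends.
Zumba Circuit starts after Spin Basics ends.
Overlapping pairs: Core Intro & Rowing 60, Dance Basics & Dance Power, Dance Basics & Pilates 30, Dance Power & Pilates 30, Pilates 30 & Spin Basics — 5 in total.

5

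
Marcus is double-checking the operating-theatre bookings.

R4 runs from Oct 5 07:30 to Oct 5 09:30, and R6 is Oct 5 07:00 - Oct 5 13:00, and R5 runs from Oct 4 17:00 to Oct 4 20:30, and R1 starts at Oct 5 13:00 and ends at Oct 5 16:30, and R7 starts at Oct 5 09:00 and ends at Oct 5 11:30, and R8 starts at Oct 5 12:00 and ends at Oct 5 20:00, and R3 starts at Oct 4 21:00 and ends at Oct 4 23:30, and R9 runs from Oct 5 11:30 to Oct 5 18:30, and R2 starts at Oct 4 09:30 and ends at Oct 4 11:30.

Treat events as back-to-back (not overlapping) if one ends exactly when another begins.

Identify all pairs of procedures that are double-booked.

Sorted by start: R2, R5, R3, R6, R4, R7, R9, R8, R1.
R5 starts after R2 ends, so nothing later overlaps R2 either.
R3 starts after R5 ends, so nothing later overlaps R5 either.
R6 starts after R3 ends, so nothing later overlaps R3 either.
R4 starts before R6 ends → R6 and R4 overlap.
R7 starts before R6 ends → R6 and R7 overlap.
R9 starts before R6 ends → R6 and R9 overlap.
R8 starts before R6 ends → R6 and R8 overlap.
R1 starts exactly when R6 ends (back-to-back, no overlap).
R7 starts before R4 ends → R4 and R7 overlap.
R9 starts after R4 ends, so nothing later overlaps R4 either.
R9 starts exactly when R7 ends (back-to-back, no overlap), so nothing later overlaps R7 either.
R8 starts before R9 ends → R9 and R8 overlap.
R1 starts before R9 ends → R9 and R1 overlap.
R1 starts before R8 ends → R8 and R1 overlap.

R1 & R8, R1 & R9, R4 & R6, R4 & R7, R6 & R7, R6 & R8, R6 & R9, R8 & R9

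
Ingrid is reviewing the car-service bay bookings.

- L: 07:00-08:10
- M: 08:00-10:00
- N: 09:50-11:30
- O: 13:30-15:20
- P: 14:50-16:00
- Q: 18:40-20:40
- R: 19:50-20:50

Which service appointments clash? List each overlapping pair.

L & M, M & N, O & P, Q & R

Sorted by start: L, M, N, O, P, Q, R.
M starts before L ends → L and M overlap.
N starts after L ends, so L has no further overlaps.
N starts before M ends → M and N overlap.
O starts after M ends, so M has no further overlaps.
O starts after N ends, so N has no further overlaps.
P starts before O ends → O and P overlap.
Q starts after O ends, so O has no further overlaps.
Q starts after P ends, so P has no further overlaps.
R starts before Q ends → Q and R overlap.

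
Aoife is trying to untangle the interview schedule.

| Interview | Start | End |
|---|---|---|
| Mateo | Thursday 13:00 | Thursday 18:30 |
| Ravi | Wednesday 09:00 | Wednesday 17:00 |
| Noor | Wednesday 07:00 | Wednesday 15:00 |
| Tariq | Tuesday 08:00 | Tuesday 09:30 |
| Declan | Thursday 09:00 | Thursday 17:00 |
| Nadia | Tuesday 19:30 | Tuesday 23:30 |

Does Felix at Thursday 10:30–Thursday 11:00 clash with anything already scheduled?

Yes — it overlaps Declan

Tariq: ends Tuesday 09:30 at or before Felix starts Thursday 10:30 → clear.
Nadia: ends Tuesday 23:30 at or before Felix starts Thursday 10:30 → clear.
Noor: ends Wednesday 15:00 at or before Felix starts Thursday 10:30 → clear.
Ravi: ends Wednesday 17:00 at or before Felix starts Thursday 10:30 → clear.
Declan: starts Thursday 09:00 before Felix ends Thursday 11:00, and ends Thursday 17:00 after Felix starts Thursday 10:30 → overlap.
Mateo: starts Thursday 13:00 at or after Felix ends Thursday 11:00 → clear.
Felix overlaps Declan.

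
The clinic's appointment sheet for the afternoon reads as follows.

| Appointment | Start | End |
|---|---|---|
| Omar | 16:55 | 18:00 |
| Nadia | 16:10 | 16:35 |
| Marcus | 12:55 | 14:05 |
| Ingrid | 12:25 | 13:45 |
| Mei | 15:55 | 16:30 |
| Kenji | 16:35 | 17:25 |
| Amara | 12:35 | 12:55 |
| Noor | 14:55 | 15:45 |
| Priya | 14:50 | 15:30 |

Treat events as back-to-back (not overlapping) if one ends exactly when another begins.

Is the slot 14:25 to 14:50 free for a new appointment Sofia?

Yes — the slot is free

Ingrid: ends 13:45 at or before Sofia starts 14:25 → clear.
Amara: ends 12:55 at or before Sofia starts 14:25 → clear.
Marcus: ends 14:05 at or before Sofia starts 14:25 → clear.
Priya: starts 14:50 at or after Sofia ends 14:50 → clear.
Noor: starts 14:55 at or after Sofia ends 14:50 → clear.
Mei: starts 15:55 at or after Sofia ends 14:50 → clear.
Nadia: starts 16:10 at or after Sofia ends 14:50 → clear.
Kenji: starts 16:35 at or after Sofia ends 14:50 → clear.
Omar: starts 16:55 at or after Sofia ends 14:50 → clear.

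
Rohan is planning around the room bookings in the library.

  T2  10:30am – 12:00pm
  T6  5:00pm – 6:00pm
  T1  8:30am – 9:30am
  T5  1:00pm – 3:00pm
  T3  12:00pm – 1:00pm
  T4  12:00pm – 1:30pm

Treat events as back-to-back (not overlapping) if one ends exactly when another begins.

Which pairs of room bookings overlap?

Check each pair: they overlap iff neither finishes before the other starts.
Sorted by start: T1, T2, T3, T4, T5, T6.
T2 starts after T1 ends, so T1 has no further overlaps.
T3 starts exactly when T2 ends (back-to-back, no overlap), so T2 has no further overlaps.
T4 starts before T3 ends → T3 and T4 overlap.
T5 starts exactly when T3 ends (back-to-back, no overlap), so T3 has no further overlaps.
T5 starts before T4 ends → T4 and T5 overlap.
T6 starts after T4 ends.
T6 starts after T5 ends.

T3 & T4, T4 & T5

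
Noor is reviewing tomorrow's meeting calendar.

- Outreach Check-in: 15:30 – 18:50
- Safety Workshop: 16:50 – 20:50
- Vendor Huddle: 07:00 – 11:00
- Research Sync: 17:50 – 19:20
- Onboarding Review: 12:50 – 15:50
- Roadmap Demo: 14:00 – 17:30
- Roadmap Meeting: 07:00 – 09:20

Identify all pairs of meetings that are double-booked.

Onboarding Review & Outreach Check-in, Onboarding Review & Roadmap Demo, Outreach Check-in & Research Sync, Outreach Check-in & Roadmap Demo, Outreach Check-in & Safety Workshop, Research Sync & Safety Workshop, Roadmap Demo & Safety Workshop, Roadmap Meeting & Vendor Huddle

Check each pair: they overlap iff neither finishes before the other starts.
Sorted by start: Vendor Huddle, Roadmap Meeting, Onboarding Review, Roadmap Demo, Outreach Check-in, Safety Workshop, Research Sync.
Roadmap Meeting starts before Vendor Huddle ends → Vendor Huddle and Roadmap Meeting overlap.
Onboarding Review starts after Vendor Huddle ends — done with Vendor Huddle.
Onboarding Review starts after Roadmap Meeting ends — done with Roadmap Meeting.
Roadmap Demo starts before Onboarding Review ends → Onboarding Review and Roadmap Demo overlap.
Outreach Check-in starts before Onboarding Review ends → Onboarding Review and Outreach Check-in overlap.
Safety Workshop starts after Onboarding Review ends — done with Onboarding Review.
Outreach Check-in starts before Roadmap Demo ends → Roadmap Demo and Outreach Check-in overlap.
Safety Workshop starts before Roadmap Demo ends → Roadmap Demo and Safety Workshop overlap.
Research Sync starts after Roadmap Demo ends.
Safety Workshop starts before Outreach Check-in ends → Outreach Check-in and Safety Workshop overlap.
Research Sync starts before Outreach Check-in ends → Outreach Check-in and Research Sync overlap.
Research Sync starts before Safety Workshop ends → Safety Workshop and Research Sync overlap.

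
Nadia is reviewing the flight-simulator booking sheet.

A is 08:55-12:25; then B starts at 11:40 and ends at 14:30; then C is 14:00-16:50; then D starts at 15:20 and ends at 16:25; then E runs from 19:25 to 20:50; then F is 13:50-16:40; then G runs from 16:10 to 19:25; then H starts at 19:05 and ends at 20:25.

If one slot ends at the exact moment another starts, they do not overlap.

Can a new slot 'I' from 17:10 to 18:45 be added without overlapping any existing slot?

A: ends 12:25 at or before I starts 17:10 → clear.
B: ends 14:30 at or before I starts 17:10 → clear.
F: ends 16:40 at or before I starts 17:10 → clear.
C: ends 16:50 at or before I starts 17:10 → clear.
D: ends 16:25 at or before I starts 17:10 → clear.
G: starts 16:10 before I ends 18:45, and ends 19:25 after I starts 17:10 → overlap.
H: starts 19:05 at or after I ends 18:45 → clear.
E: starts 19:25 at or after I ends 18:45 → clear.
I overlaps G.

No — it overlaps G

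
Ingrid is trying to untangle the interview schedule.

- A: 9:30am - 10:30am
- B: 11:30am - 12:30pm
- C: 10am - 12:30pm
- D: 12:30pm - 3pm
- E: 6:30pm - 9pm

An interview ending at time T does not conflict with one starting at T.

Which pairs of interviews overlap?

A & C, B & C

Sorted by start: A, C, B, D, E.
C starts before A ends → A and C overlap.
B starts after A ends, so nothing later overlaps A either.
B starts before C ends → C and B overlap.
D starts exactly when C ends (back-to-back, no overlap), so nothing later overlaps C either.
D starts exactly when B ends (back-to-back, no overlap), so nothing later overlaps B either.
E starts after D ends.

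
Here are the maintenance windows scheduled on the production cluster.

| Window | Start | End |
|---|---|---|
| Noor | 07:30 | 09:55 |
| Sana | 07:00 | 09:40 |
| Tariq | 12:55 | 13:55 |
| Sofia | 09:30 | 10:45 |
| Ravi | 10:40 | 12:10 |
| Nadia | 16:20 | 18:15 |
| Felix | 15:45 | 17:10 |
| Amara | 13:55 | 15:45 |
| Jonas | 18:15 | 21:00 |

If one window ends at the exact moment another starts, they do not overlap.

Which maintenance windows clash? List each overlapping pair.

Felix & Nadia, Noor & Sana, Noor & Sofia, Ravi & Sofia, Sana & Sofia

Two intervals overlap when each starts before the other ends.
Sorted by start: Sana, Noor, Sofia, Ravi, Tariq, Amara, Felix, Nadia, Jonas.
Noor starts before Sana ends → Sana and Noor overlap.
Sofia starts before Sana ends → Sana and Sofia overlap.
Ravi starts after Sana ends, so nothing later overlaps Sana either.
Sofia starts before Noor ends → Noor and Sofia overlap.
Ravi starts after Noor ends, so nothing later overlaps Noor either.
Ravi starts before Sofia ends → Sofia and Ravi overlap.
Tariq starts after Sofia ends, so nothing later overlaps Sofia either.
Tariq starts after Ravi ends, so nothing later overlaps Ravi either.
Amara starts exactly when Tariq ends (back-to-back, no overlap), so nothing later overlaps Tariq either.
Felix starts exactly when Amara ends (back-to-back, no overlap), so nothing later overlaps Amara either.
Nadia starts before Felix ends → Felix and Nadia overlap.
Jonas starts after Felix ends.
Jonas starts exactly when Nadia ends (back-to-back, no overlap).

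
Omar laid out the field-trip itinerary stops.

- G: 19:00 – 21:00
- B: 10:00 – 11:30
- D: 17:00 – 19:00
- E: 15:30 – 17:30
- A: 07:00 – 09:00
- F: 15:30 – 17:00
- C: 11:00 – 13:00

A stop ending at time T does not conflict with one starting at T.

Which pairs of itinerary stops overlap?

B & C, D & E, E & F

Check each pair: they overlap iff neither finishes before the other starts.
Sorted by start: A, B, C, E, F, D, G.
B starts after A ends, so A has no further overlaps.
C starts before B ends → B and C overlap.
E starts after B ends, so B has no further overlaps.
E starts after C ends, so C has no further overlaps.
F starts before E ends → E and F overlap.
D starts before E ends → E and D overlap.
G starts after E ends.
D starts exactly when F ends (back-to-back, no overlap), so F has no further overlaps.
G starts exactly when D ends (back-to-back, no overlap).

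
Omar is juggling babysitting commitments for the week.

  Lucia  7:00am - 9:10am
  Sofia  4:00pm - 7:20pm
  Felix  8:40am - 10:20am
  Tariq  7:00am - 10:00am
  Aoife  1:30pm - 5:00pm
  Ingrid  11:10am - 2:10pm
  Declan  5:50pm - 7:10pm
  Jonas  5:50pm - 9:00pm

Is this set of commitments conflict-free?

No

Sorted by start: Tariq, Lucia, Felix, Ingrid, Aoife, Sofia, Jonas, Declan.
Lucia starts before Tariq ends → Tariq and Lucia overlap.
That's a conflict, so the schedule is not conflict-free.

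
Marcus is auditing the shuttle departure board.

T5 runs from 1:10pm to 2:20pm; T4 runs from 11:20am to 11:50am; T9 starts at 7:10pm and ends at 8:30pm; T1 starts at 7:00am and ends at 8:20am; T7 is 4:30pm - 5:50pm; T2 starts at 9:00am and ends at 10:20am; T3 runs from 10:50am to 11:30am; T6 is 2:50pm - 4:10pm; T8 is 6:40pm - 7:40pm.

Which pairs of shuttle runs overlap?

T3 & T4, T8 & T9

Sorted by start: T1, T2, T3, T4, T5, T6, T7, T8, T9.
T2 starts after T1 ends; T1 is clear from here.
T3 starts after T2 ends; T2 is clear from here.
T4 starts before T3 ends → T3 and T4 overlap.
T5 starts after T3 ends; T3 is clear from here.
T5 starts after T4 ends; T4 is clear from here.
T6 starts after T5 ends; T5 is clear from here.
T7 starts after T6 ends; T6 is clear from here.
T8 starts after T7 ends; T7 is clear from here.
T9 starts before T8 ends → T8 and T9 overlap.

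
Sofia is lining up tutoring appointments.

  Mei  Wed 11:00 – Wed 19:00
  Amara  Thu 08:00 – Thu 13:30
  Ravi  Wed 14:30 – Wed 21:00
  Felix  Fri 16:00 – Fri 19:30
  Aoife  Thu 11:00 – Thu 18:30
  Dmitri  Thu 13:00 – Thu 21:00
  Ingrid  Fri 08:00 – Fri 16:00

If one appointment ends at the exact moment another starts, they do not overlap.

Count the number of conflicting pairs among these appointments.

Sorted by start: Mei, Ravi, Amara, Aoife, Dmitri, Ingrid, Felix.
Ravi starts before Mei ends → Mei and Ravi overlap.
Amara starts after Mei ends, so Mei has no further overlaps.
Amara starts after Ravi ends, so Ravi has no further overlaps.
Aoife starts before Amara ends → Amara and Aoife overlap.
Dmitri starts before Amara ends → Amara and Dmitri overlap.
Ingrid starts after Amara ends, so Amara has no further overlaps.
Dmitri starts before Aoife ends → Aoife and Dmitri overlap.
Ingrid starts after Aoife ends, so Aoife has no further overlaps.
Ingrid starts after Dmitri ends, so Dmitri has no further overlaps.
Felix starts exactly when Ingrid ends (back-to-back, no overlap).
Overlapping pairs: Amara & Aoife, Amara & Dmitri, Aoife & Dmitri, Mei & Ravi — 4 in total.

4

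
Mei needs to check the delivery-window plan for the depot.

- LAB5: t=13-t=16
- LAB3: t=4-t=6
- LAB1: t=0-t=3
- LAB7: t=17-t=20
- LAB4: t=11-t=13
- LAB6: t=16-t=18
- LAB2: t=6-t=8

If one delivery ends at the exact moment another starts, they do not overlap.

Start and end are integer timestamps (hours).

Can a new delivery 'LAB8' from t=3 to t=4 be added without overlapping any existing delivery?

Yes — the slot is free

LAB1: ends t=3 at or before LAB8 starts t=3 → clear.
LAB3: starts t=4 at or after LAB8 ends t=4 → clear.
LAB2: starts t=6 at or after LAB8 ends t=4 → clear.
LAB4: starts t=11 at or after LAB8 ends t=4 → clear.
LAB5: starts t=13 at or after LAB8 ends t=4 → clear.
LAB6: starts t=16 at or after LAB8 ends t=4 → clear.
LAB7: starts t=17 at or after LAB8 ends t=4 → clear.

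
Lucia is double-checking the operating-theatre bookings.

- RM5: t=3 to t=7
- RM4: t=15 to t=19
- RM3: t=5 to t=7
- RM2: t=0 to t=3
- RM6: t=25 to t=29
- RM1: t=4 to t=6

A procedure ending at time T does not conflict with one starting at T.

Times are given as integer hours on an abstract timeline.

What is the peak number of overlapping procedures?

3

Walk through starts and ends in time order (an end at T is processed before a start at T):
t=0 start RM2 → 1
t=3 end RM2 → 0
t=3 start RM5 → 1
t=4 start RM1 → 2
t=5 start RM3 → 3
t=6 end RM1 → 2
t=7 end RM3 → 1
t=7 end RM5 → 0
t=15 start RM4 → 1
t=19 end RM4 → 0
t=25 start RM6 → 1
t=29 end RM6 → 0
Peak is 3, at t=5 (RM1, RM3, RM5).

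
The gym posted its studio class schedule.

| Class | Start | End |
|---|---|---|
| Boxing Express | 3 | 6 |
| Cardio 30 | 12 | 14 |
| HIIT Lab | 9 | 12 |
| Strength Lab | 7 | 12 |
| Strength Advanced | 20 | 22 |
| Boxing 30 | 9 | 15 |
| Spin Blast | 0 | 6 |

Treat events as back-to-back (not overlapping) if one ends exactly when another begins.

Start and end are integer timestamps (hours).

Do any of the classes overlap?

Yes

Two intervals overlap when each starts before the other ends.
Sorted by start: Spin Blast, Boxing Express, Strength Lab, HIIT Lab, Boxing 30, Cardio 30, Strength Advanced.
Boxing Express starts before Spin Blast ends → Spin Blast and Boxing Express overlap.
That's a conflict, so the schedule is not conflict-free.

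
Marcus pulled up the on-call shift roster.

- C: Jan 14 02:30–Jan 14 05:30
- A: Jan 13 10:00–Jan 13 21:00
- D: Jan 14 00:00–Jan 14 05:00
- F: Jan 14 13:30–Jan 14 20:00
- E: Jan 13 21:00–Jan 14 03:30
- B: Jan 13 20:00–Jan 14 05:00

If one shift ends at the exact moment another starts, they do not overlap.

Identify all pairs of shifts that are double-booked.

Two intervals overlap when each starts before the other ends.
Sorted by start: A, B, E, D, C, F.
B starts before A ends → A and B overlap.
E starts exactly when A ends (back-to-back, no overlap), so nothing later overlaps A either.
E starts before B ends → B and E overlap.
D starts before B ends → B and D overlap.
C starts before B ends → B and C overlap.
F starts after B ends.
D starts before E ends → E and D overlap.
C starts before E ends → E and C overlap.
F starts after E ends.
C starts before D ends → D and C overlap.
F starts after D ends.
F starts after C ends.

A & B, B & C, B & D, B & E, C & D, C & E, D & E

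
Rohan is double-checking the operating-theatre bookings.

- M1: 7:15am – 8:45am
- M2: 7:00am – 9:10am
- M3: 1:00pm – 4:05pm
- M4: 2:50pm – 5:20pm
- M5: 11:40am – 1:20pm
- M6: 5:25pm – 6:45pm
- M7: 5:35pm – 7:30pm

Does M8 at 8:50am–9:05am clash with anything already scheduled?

Yes — it overlaps M2

M2: starts 7:00am before M8 ends 9:05am, and ends 9:10am after M8 starts 8:50am → overlap.
M1: ends 8:45am at or before M8 starts 8:50am → clear.
M5: starts 11:40am at or after M8 ends 9:05am → clear.
M3: starts 1:00pm at or after M8 ends 9:05am → clear.
M4: starts 2:50pm at or after M8 ends 9:05am → clear.
M6: starts 5:25pm at or after M8 ends 9:05am → clear.
M7: starts 5:35pm at or after M8 ends 9:05am → clear.
M8 overlaps M2.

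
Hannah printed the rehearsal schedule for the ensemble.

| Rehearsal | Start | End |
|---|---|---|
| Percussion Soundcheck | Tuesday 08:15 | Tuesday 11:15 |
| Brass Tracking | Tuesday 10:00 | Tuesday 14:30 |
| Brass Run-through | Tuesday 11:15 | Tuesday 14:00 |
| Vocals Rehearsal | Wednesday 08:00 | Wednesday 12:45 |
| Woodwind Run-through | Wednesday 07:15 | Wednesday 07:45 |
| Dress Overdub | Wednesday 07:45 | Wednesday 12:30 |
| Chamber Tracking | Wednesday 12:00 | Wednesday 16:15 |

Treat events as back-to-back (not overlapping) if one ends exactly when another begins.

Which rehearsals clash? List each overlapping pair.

Brass Run-through & Brass Tracking, Brass Tracking & Percussion Soundcheck, Chamber Tracking & Dress Overdub, Chamber Tracking & Vocals Rehearsal, Dress Overdub & Vocals Rehearsal

Sorted by start: Percussion Soundcheck, Brass Tracking, Brass Run-through, Woodwind Run-through, Dress Overdub, Vocals Rehearsal, Chamber Tracking.
Brass Tracking starts before Percussion Soundcheck ends → Percussion Soundcheck and Brass Tracking overlap.
Brass Run-through starts exactly when Percussion Soundcheck ends (back-to-back, no overlap); Percussion Soundcheck is clear from here.
Brass Run-through starts before Brass Tracking ends → Brass Tracking and Brass Run-through overlap.
Woodwind Run-through starts after Brass Tracking ends; Brass Tracking is clear from here.
Woodwind Run-through starts after Brass Run-through ends; Brass Run-through is clear from here.
Dress Overdub starts exactly when Woodwind Run-through ends (back-to-back, no overlap); Woodwind Run-through is clear from here.
Vocals Rehearsal starts before Dress Overdub ends → Dress Overdub and Vocals Rehearsal overlap.
Chamber Tracking starts before Dress Overdub ends → Dress Overdub and Chamber Tracking overlap.
Chamber Tracking starts before Vocals Rehearsal ends → Vocals Rehearsal and Chamber Tracking overlap.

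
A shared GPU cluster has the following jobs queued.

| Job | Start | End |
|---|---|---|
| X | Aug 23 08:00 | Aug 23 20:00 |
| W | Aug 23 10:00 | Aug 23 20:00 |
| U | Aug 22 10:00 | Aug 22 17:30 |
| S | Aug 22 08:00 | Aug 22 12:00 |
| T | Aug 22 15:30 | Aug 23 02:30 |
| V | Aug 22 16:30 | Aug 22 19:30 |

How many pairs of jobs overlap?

Check each pair: they overlap iff neither finishes before the other starts.
Sorted by start: S, U, T, V, X, W.
U starts before S ends → S and U overlap.
T starts after S ends, so S has no further overlaps.
T starts before U ends → U and T overlap.
V starts before U ends → U and V overlap.
X starts after U ends, so U has no further overlaps.
V starts before T ends → T and V overlap.
X starts after T ends, so T has no further overlaps.
X starts after V ends, so V has no further overlaps.
W starts before X ends → X and W overlap.
Overlapping pairs: S & U, T & U, T & V, U & V, W & X — 5 in total.

5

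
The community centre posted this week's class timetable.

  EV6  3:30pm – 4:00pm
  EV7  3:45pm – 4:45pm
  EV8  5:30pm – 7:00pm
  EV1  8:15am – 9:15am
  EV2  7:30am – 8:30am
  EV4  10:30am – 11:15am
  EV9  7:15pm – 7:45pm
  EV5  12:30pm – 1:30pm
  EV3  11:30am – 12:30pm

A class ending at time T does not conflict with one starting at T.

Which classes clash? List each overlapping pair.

EV1 & EV2, EV6 & EV7

Sorted by start: EV2, EV1, EV4, EV3, EV5, EV6, EV7, EV8, EV9.
EV1 starts before EV2 ends → EV2 and EV1 overlap.
EV4 starts after EV2 ends, so EV2 has no further overlaps.
EV4 starts after EV1 ends, so EV1 has no further overlaps.
EV3 starts after EV4 ends, so EV4 has no further overlaps.
EV5 starts exactly when EV3 ends (back-to-back, no overlap), so EV3 has no further overlaps.
EV6 starts after EV5 ends, so EV5 has no further overlaps.
EV7 starts before EV6 ends → EV6 and EV7 overlap.
EV8 starts after EV6 ends, so EV6 has no further overlaps.
EV8 starts after EV7 ends, so EV7 has no further overlaps.
EV9 starts after EV8 ends.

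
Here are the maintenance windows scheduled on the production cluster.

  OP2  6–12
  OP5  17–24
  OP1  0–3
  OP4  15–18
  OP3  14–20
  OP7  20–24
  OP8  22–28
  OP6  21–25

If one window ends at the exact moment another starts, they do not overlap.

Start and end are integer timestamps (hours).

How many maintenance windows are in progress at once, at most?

Walk through starts and ends in time order (an end at T is processed before a start at T):
0 start OP1 → 1
3 end OP1 → 0
6 start OP2 → 1
12 end OP2 → 0
14 start OP3 → 1
15 start OP4 → 2
17 start OP5 → 3
18 end OP4 → 2
20 end OP3 → 1
20 start OP7 → 2
21 start OP6 → 3
22 start OP8 → 4
24 end OP5 → 3
24 end OP7 → 2
25 end OP6 → 1
28 end OP8 → 0
Peak is 4, at 22 (OP5, OP6, OP7, OP8).

4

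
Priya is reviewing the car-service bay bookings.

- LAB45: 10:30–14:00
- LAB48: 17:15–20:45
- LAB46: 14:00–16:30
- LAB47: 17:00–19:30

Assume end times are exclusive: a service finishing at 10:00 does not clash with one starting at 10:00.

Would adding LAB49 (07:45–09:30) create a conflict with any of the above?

LAB45: starts 10:30 at or after LAB49 ends 09:30 → clear.
LAB46: starts 14:00 at or after LAB49 ends 09:30 → clear.
LAB47: starts 17:00 at or after LAB49 ends 09:30 → clear.
LAB48: starts 17:15 at or after LAB49 ends 09:30 → clear.

No — it doesn't clash with anything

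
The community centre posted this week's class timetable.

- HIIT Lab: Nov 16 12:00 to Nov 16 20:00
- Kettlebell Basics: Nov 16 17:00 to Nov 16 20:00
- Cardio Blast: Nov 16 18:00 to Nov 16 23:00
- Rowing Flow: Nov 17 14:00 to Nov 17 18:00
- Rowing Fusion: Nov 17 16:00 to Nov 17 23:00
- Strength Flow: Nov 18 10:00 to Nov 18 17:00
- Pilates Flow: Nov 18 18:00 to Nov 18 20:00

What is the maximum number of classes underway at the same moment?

Sweep the timeline, counting +1 at each start and −1 at each end (ends before starts at a tie):
Nov 16 12:00 start HIIT Lab → 1
Nov 16 17:00 start Kettlebell Basics → 2
Nov 16 18:00 start Cardio Blast → 3
Nov 16 20:00 end HIIT Lab → 2
Nov 16 20:00 end Kettlebell Basics → 1
Nov 16 23:00 end Cardio Blast → 0
Nov 17 14:00 start Rowing Flow → 1
Nov 17 16:00 start Rowing Fusion → 2
Nov 17 18:00 end Rowing Flow → 1
Nov 17 23:00 end Rowing Fusion → 0
Nov 18 10:00 start Strength Flow → 1
Nov 18 17:00 end Strength Flow → 0
Nov 18 18:00 start Pilates Flow → 1
Nov 18 20:00 end Pilates Flow → 0
Peak is 3, at Nov 16 18:00 (Cardio Blast, HIIT Lab, Kettlebell Basics).

3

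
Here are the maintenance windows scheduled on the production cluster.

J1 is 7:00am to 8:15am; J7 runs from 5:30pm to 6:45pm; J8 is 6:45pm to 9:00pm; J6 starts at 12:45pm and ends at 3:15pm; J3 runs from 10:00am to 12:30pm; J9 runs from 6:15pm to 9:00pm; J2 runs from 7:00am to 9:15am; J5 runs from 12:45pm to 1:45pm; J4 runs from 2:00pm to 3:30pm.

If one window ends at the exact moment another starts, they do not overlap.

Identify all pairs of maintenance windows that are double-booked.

J1 & J2, J4 & J6, J5 & J6, J7 & J9, J8 & J9

Check each pair: they overlap iff neither finishes before the other starts.
Sorted by start: J1, J2, J3, J5, J6, J4, J7, J9, J8.
J2 starts before J1 ends → J1 and J2 overlap.
J3 starts after J1 ends, so J1 has no further overlaps.
J3 starts after J2 ends, so J2 has no further overlaps.
J5 starts after J3 ends, so J3 has no further overlaps.
J6 starts before J5 ends → J5 and J6 overlap.
J4 starts after J5 ends, so J5 has no further overlaps.
J4 starts before J6 ends → J6 and J4 overlap.
J7 starts after J6 ends, so J6 has no further overlaps.
J7 starts after J4 ends, so J4 has no further overlaps.
J9 starts before J7 ends → J7 and J9 overlap.
J8 starts exactly when J7 ends (back-to-back, no overlap).
J8 starts before J9 ends → J9 and J8 overlap.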